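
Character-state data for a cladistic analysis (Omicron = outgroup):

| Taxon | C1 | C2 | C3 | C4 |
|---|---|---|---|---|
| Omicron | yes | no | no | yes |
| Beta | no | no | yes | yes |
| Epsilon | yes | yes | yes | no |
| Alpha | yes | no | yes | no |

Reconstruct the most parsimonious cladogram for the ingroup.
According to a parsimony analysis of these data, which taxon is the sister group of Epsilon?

Alpha

Character polarity is set by the outgroup: the derived state is whichever differs from the outgroup's state, so for C1, C4 the derived state is 'no', and for the remaining characters it is 'yes'.
C1: derived state 'no' in Beta only — an autapomorphy, so it tells us nothing about relationships among taxa.
C2: derived state 'yes' in Epsilon only — an autapomorphy, so it tells us nothing about relationships among taxa.
All ingroup taxa share the derived state 'yes' for C3; it defines the ingroup but does not resolve relationships within it.
Only Alpha and Epsilon show the derived state 'no' for C4, supporting them as a clade.
Most parsimonious ingroup topology: (Beta,(Epsilon,Alpha)).
Epsilon and Alpha form a cherry on this tree, so they are sister taxa.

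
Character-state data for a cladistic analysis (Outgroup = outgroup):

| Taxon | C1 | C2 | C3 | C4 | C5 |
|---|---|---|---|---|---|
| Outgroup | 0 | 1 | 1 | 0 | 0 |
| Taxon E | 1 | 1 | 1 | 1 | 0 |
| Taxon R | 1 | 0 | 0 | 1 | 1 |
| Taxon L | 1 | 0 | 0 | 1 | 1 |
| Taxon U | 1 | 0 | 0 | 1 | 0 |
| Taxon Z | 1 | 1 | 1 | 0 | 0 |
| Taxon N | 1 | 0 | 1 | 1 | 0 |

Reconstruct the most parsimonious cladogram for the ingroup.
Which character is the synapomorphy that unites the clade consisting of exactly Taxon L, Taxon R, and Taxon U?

C3

Character polarity is set by the outgroup: the derived state is whichever differs from the outgroup's state, so for C2, C3 the derived state is '0', and for the remaining characters it is '1'.
All ingroup taxa share the derived state '1' for C1; it defines the ingroup but does not resolve relationships within it.
C2 (derived state '0') is shared by Taxon L, Taxon N, Taxon R, and Taxon U — a synapomorphy uniting that clade.
C3 (derived state '0') is shared by Taxon L, Taxon R, and Taxon U — a synapomorphy uniting that clade.
Only Taxon E, Taxon L, Taxon N, Taxon R, and Taxon U show the derived state '1' for C4, supporting them as a clade.
C5: derived state '1' in Taxon L and Taxon R only — synapomorphy for {Taxon L, Taxon R}.
Most parsimonious ingroup topology: ((Taxon E,(((Taxon R,Taxon L),Taxon U),Taxon N)),Taxon Z).
The clade {Taxon L, Taxon R, Taxon U} is supported by C3: its derived state '0' occurs in exactly those taxa and in no other taxon (including the outgroup).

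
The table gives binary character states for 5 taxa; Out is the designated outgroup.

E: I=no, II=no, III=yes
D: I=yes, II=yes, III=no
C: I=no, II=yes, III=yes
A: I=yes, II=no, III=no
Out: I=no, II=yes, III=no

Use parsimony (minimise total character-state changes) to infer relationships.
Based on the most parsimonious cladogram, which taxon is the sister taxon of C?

Character polarity is set by the outgroup: the derived state is whichever differs from the outgroup's state, so for II the derived state is 'no', and for the remaining characters it is 'yes'.
Only A and D show the derived state 'yes' for I, supporting them as a clade.
II groups A and E, which is incompatible with the clades supported by the remaining characters; treating it as convergent (homoplasy) costs fewer steps than any alternative tree.
III: derived state 'yes' in C and E only — synapomorphy for {C, E}.
Most parsimonious ingroup topology: ((C,E),(A,D)).
C and E form a cherry on this tree, so they are sister taxa.

E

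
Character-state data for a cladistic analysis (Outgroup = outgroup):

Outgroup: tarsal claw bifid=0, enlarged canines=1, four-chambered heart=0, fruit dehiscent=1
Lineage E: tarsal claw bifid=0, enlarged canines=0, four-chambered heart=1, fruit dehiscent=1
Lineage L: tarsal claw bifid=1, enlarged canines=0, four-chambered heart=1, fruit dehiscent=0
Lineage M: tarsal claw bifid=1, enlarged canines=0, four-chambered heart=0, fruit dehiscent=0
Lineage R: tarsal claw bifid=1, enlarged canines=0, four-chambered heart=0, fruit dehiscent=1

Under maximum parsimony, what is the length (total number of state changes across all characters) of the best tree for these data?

5

Character polarity is set by the outgroup: the derived state is whichever differs from the outgroup's state, so for enlarged canines, fruit dehiscent the derived state is '0', and for the remaining characters it is '1'.
Only Lineage L, Lineage M, and Lineage R show the derived state '1' for tarsal claw bifid, supporting them as a clade.
All ingroup taxa share the derived state '0' for enlarged canines; it defines the ingroup but does not resolve relationships within it.
four-chambered heart groups Lineage E and Lineage L, which is incompatible with the clades supported by the remaining characters; treating it as convergent (homoplasy) costs fewer steps than any alternative tree.
fruit dehiscent (derived state '0') is shared by Lineage L and Lineage M — a synapomorphy uniting that clade.
Most parsimonious ingroup topology: (Lineage E,((Lineage L,Lineage M),Lineage R)).
Changes per character on this tree: tarsal claw bifid: 1; enlarged canines: 1; four-chambered heart: 2; fruit dehiscent: 1.
Total = 5.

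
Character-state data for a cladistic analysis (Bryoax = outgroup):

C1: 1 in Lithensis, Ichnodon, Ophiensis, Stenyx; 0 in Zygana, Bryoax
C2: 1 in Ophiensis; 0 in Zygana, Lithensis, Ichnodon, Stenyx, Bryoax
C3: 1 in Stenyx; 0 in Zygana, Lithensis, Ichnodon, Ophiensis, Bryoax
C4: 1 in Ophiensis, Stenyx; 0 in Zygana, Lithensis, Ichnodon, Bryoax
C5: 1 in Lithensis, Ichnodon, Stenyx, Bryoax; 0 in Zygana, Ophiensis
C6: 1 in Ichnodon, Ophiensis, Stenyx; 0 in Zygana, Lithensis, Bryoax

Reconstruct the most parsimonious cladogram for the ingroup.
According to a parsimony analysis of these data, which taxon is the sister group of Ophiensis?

Character polarity is set by the outgroup: the derived state is whichever differs from the outgroup's state, so for C5 the derived state is '0', and for the remaining characters it is '1'.
C1: derived state '1' in Ichnodon, Lithensis, Ophiensis, and Stenyx only — synapomorphy for {Ichnodon, Lithensis, Ophiensis, Stenyx}.
C2: derived state '1' in Ophiensis only — an autapomorphy, so it tells us nothing about relationships among taxa.
C3 (derived state '1') is unique to Stenyx (autapomorphy; uninformative for grouping).
C4 (derived state '1') is shared by Ophiensis and Stenyx — a synapomorphy uniting that clade.
C5 (state '0') occurs in Ophiensis and Zygana but conflicts with the nesting implied by the other characters — most parsimoniously interpreted as homoplasy.
Only Ichnodon, Ophiensis, and Stenyx show the derived state '1' for C6, supporting them as a clade.
Most parsimonious ingroup topology: ((((Ophiensis,Stenyx),Ichnodon),Lithensis),Zygana).
Ophiensis and Stenyx form a cherry on this tree, so they are sister taxa.

Stenyx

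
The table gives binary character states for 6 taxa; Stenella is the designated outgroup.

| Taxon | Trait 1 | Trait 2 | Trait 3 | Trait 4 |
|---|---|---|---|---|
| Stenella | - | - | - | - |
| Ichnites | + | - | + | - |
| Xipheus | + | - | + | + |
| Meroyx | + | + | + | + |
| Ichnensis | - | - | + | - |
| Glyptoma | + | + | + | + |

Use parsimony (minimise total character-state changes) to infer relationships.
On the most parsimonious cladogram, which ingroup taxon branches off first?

Ichnensis

The outgroup has state '-' for every character, so '+' is the derived state throughout.
Only Glyptoma, Ichnites, Meroyx, and Xipheus show the derived state '+' for Trait 1, supporting them as a clade.
Trait 2 (derived state '+') is shared by Glyptoma and Meroyx — a synapomorphy uniting that clade.
All ingroup taxa share the derived state '+' for Trait 3; it defines the ingroup but does not resolve relationships within it.
Trait 4 (derived state '+') is shared by Glyptoma, Meroyx, and Xipheus — a synapomorphy uniting that clade.
Most parsimonious ingroup topology: ((Ichnites,(Xipheus,(Meroyx,Glyptoma))),Ichnensis).
Ichnensis is sister to the clade containing all other ingroup taxa, so it is the earliest-diverging (most basal) ingroup lineage.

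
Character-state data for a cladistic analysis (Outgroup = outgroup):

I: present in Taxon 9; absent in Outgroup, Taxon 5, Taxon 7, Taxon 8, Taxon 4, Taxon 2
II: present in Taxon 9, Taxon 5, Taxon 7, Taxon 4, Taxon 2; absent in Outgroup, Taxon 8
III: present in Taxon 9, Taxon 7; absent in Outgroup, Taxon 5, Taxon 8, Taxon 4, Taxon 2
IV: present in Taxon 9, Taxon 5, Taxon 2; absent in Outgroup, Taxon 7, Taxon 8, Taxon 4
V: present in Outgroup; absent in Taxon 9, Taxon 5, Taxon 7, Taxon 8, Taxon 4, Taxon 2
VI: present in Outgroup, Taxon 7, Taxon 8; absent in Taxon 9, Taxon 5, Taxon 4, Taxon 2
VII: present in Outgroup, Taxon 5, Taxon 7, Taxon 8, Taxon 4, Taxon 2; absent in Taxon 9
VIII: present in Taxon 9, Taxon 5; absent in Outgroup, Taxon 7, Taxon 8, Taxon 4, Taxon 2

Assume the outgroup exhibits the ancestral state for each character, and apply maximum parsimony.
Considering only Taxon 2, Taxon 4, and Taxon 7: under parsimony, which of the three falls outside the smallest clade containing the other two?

Character polarity is set by the outgroup: the derived state is whichever differs from the outgroup's state, so for V, VI, VII the derived state is 'absent', and for the remaining characters it is 'present'.
I (derived state 'present') is unique to Taxon 9 (autapomorphy; uninformative for grouping).
II (derived state 'present') is shared by Taxon 2, Taxon 4, Taxon 5, Taxon 7, and Taxon 9 — a synapomorphy uniting that clade.
III groups Taxon 7 and Taxon 9, which is incompatible with the clades supported by the remaining characters; treating it as convergent (homoplasy) costs fewer steps than any alternative tree.
Only Taxon 2, Taxon 5, and Taxon 9 show the derived state 'present' for IV, supporting them as a clade.
V (derived state 'absent') is shared by all ingroup taxa — unites the whole ingroup.
Only Taxon 2, Taxon 4, Taxon 5, and Taxon 9 show the derived state 'absent' for VI, supporting them as a clade.
VII: derived state 'absent' in Taxon 9 only — an autapomorphy, so it tells us nothing about relationships among taxa.
VIII (derived state 'present') is shared by Taxon 5 and Taxon 9 — a synapomorphy uniting that clade.
Most parsimonious ingroup topology: (((((Taxon 9,Taxon 5),Taxon 2),Taxon 4),Taxon 7),Taxon 8).
Taxon 2 and Taxon 4 share a more recent common ancestor with each other than either does with Taxon 7, so Taxon 7 is the least closely related of the three.

Taxon 7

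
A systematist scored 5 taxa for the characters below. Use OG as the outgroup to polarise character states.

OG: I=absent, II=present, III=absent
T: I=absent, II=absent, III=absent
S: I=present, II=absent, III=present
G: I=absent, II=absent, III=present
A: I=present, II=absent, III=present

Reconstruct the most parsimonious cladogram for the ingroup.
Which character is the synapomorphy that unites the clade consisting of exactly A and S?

I

Character polarity is set by the outgroup: the derived state is whichever differs from the outgroup's state, so for II the derived state is 'absent', and for the remaining characters it is 'present'.
I (derived state 'present') is shared by A and S — a synapomorphy uniting that clade.
All ingroup taxa share the derived state 'absent' for II; it defines the ingroup but does not resolve relationships within it.
III: derived state 'present' in A, G, and S only — synapomorphy for {A, G, S}.
Most parsimonious ingroup topology: (T,((S,A),G)).
The clade {A, S} is supported by I: its derived state 'present' occurs in exactly those taxa and in no other taxon (including the outgroup).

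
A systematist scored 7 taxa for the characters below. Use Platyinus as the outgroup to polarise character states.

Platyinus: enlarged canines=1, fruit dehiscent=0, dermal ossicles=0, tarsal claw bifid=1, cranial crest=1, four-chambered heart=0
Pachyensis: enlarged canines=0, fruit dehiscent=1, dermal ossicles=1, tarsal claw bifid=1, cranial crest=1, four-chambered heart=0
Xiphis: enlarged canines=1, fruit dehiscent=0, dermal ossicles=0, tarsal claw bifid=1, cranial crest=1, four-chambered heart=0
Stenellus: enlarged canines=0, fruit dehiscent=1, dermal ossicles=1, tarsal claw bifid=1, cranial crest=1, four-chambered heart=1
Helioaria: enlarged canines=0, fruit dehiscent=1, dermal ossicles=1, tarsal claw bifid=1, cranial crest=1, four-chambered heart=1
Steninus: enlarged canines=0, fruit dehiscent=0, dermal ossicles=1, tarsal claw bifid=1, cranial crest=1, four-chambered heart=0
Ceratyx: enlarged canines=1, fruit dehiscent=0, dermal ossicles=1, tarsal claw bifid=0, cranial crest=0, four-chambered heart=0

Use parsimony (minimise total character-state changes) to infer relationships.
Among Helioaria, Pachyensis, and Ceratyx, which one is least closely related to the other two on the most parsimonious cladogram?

Ceratyx

Character polarity is set by the outgroup: the derived state is whichever differs from the outgroup's state, so for enlarged canines, tarsal claw bifid, cranial crest the derived state is '0', and for the remaining characters it is '1'.
enlarged canines: derived state '0' in Helioaria, Pachyensis, Stenellus, and Steninus only — synapomorphy for {Helioaria, Pachyensis, Stenellus, Steninus}.
fruit dehiscent (derived state '1') is shared by Helioaria, Pachyensis, and Stenellus — a synapomorphy uniting that clade.
Only Ceratyx, Helioaria, Pachyensis, Stenellus, and Steninus show the derived state '1' for dermal ossicles, supporting them as a clade.
tarsal claw bifid (derived state '0') is unique to Ceratyx (autapomorphy; uninformative for grouping).
cranial crest (derived state '0') is unique to Ceratyx (autapomorphy; uninformative for grouping).
four-chambered heart (derived state '1') is shared by Helioaria and Stenellus — a synapomorphy uniting that clade.
Most parsimonious ingroup topology: ((((Pachyensis,(Stenellus,Helioaria)),Steninus),Ceratyx),Xiphis).
Pachyensis and Helioaria share a more recent common ancestor with each other than either does with Ceratyx, so Ceratyx is the least closely related of the three.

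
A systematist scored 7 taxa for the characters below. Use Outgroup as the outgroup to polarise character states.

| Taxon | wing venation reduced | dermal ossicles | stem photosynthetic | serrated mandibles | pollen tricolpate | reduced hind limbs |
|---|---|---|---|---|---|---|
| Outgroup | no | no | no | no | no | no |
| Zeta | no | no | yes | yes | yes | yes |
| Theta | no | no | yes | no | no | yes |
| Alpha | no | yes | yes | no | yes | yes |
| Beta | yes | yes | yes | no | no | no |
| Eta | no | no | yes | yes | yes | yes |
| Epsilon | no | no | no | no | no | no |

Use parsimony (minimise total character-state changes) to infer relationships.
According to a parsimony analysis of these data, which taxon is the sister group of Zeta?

Eta

The outgroup has state 'no' for every character, so 'yes' is the derived state throughout.
wing venation reduced (derived state 'yes') is unique to Beta (autapomorphy; uninformative for grouping).
dermal ossicles (state 'yes') occurs in Alpha and Beta but conflicts with the nesting implied by the other characters — most parsimoniously interpreted as homoplasy.
stem photosynthetic (derived state 'yes') is shared by Alpha, Beta, Eta, Theta, and Zeta — a synapomorphy uniting that clade.
serrated mandibles: derived state 'yes' in Eta and Zeta only — synapomorphy for {Eta, Zeta}.
pollen tricolpate: derived state 'yes' in Alpha, Eta, and Zeta only — synapomorphy for {Alpha, Eta, Zeta}.
reduced hind limbs (derived state 'yes') is shared by Alpha, Eta, Theta, and Zeta — a synapomorphy uniting that clade.
Most parsimonious ingroup topology: (((((Zeta,Eta),Alpha),Theta),Beta),Epsilon).
Zeta and Eta form a cherry on this tree, so they are sister taxa.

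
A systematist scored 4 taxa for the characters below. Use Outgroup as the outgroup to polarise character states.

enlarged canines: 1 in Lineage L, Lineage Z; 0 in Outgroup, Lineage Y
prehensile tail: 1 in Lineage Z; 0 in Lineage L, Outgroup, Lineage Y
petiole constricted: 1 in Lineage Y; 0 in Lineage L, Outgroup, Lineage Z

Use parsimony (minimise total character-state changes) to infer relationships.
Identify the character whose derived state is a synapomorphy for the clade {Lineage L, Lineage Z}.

The outgroup has state '0' for every character, so '1' is the derived state throughout.
enlarged canines: derived state '1' in Lineage L and Lineage Z only — synapomorphy for {Lineage L, Lineage Z}.
prehensile tail: derived state '1' in Lineage Z only — an autapomorphy, so it tells us nothing about relationships among taxa.
petiole constricted (derived state '1') is unique to Lineage Y (autapomorphy; uninformative for grouping).
Most parsimonious ingroup topology: ((Lineage Z,Lineage L),Lineage Y).
The clade {Lineage L, Lineage Z} is supported by enlarged canines: its derived state '1' occurs in exactly those taxa and in no other taxon (including the outgroup).

enlarged canines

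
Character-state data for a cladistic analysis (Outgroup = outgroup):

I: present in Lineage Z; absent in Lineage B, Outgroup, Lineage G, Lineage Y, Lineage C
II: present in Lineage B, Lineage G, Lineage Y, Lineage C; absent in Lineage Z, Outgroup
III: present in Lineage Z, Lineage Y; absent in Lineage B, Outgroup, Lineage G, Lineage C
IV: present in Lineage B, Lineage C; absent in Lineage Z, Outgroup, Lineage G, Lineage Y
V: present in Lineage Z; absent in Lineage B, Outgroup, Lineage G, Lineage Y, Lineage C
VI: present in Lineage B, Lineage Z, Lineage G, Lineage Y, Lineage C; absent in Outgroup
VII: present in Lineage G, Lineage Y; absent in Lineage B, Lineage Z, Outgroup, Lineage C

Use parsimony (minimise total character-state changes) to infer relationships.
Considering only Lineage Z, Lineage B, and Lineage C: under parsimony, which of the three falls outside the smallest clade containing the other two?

Lineage Z

The outgroup has state 'absent' for every character, so 'present' is the derived state throughout.
I: derived state 'present' in Lineage Z only — an autapomorphy, so it tells us nothing about relationships among taxa.
Only Lineage B, Lineage C, Lineage G, and Lineage Y show the derived state 'present' for II, supporting them as a clade.
III groups Lineage Y and Lineage Z, which is incompatible with the clades supported by the remaining characters; treating it as convergent (homoplasy) costs fewer steps than any alternative tree.
IV: derived state 'present' in Lineage B and Lineage C only — synapomorphy for {Lineage B, Lineage C}.
V (derived state 'present') is unique to Lineage Z (autapomorphy; uninformative for grouping).
VI (derived state 'present') is shared by all ingroup taxa — unites the whole ingroup.
Only Lineage G and Lineage Y show the derived state 'present' for VII, supporting them as a clade.
Most parsimonious ingroup topology: (((Lineage B,Lineage C),(Lineage G,Lineage Y)),Lineage Z).
Lineage B and Lineage C share a more recent common ancestor with each other than either does with Lineage Z, so Lineage Z is the least closely related of the three.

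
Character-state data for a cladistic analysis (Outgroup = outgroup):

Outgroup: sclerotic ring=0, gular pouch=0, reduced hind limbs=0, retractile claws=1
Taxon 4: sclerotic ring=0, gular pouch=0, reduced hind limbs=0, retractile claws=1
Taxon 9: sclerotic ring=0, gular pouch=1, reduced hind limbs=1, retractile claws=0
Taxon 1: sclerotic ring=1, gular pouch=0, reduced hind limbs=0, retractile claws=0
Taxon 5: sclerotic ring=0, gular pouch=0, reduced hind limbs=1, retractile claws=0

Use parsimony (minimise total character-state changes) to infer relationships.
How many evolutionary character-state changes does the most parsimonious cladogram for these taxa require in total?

Character polarity is set by the outgroup: the derived state is whichever differs from the outgroup's state, so for retractile claws the derived state is '0', and for the remaining characters it is '1'.
sclerotic ring (derived state '1') is unique to Taxon 1 (autapomorphy; uninformative for grouping).
gular pouch: derived state '1' in Taxon 9 only — an autapomorphy, so it tells us nothing about relationships among taxa.
reduced hind limbs: derived state '1' in Taxon 5 and Taxon 9 only — synapomorphy for {Taxon 5, Taxon 9}.
retractile claws: derived state '0' in Taxon 1, Taxon 5, and Taxon 9 only — synapomorphy for {Taxon 1, Taxon 5, Taxon 9}.
Most parsimonious ingroup topology: (Taxon 4,((Taxon 9,Taxon 5),Taxon 1)).
Changes per character on this tree: sclerotic ring: 1; gular pouch: 1; reduced hind limbs: 1; retractile claws: 1.
Total = 4.

4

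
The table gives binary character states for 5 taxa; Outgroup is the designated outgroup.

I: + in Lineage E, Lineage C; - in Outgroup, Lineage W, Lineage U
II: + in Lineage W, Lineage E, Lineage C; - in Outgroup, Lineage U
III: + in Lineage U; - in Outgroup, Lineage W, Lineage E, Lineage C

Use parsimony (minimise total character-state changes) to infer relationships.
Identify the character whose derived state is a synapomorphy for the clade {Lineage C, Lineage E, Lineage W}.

II

The outgroup has state '-' for every character, so '+' is the derived state throughout.
I (derived state '+') is shared by Lineage C and Lineage E — a synapomorphy uniting that clade.
II (derived state '+') is shared by Lineage C, Lineage E, and Lineage W — a synapomorphy uniting that clade.
III (derived state '+') is unique to Lineage U (autapomorphy; uninformative for grouping).
Most parsimonious ingroup topology: ((Lineage W,(Lineage E,Lineage C)),Lineage U).
The clade {Lineage C, Lineage E, Lineage W} is supported by II: its derived state '+' occurs in exactly those taxa and in no other taxon (including the outgroup).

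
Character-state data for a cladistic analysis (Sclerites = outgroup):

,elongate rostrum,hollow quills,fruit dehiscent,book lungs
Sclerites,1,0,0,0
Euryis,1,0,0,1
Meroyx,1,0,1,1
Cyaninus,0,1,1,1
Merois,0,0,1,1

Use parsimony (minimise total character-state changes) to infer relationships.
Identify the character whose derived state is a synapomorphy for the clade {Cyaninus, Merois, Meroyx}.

fruit dehiscent

Character polarity is set by the outgroup: the derived state is whichever differs from the outgroup's state, so for elongate rostrum the derived state is '0', and for the remaining characters it is '1'.
Only Cyaninus and Merois show the derived state '0' for elongate rostrum, supporting them as a clade.
hollow quills (derived state '1') is unique to Cyaninus (autapomorphy; uninformative for grouping).
fruit dehiscent: derived state '1' in Cyaninus, Merois, and Meroyx only — synapomorphy for {Cyaninus, Merois, Meroyx}.
book lungs (derived state '1') is shared by all ingroup taxa — unites the whole ingroup.
Most parsimonious ingroup topology: (Euryis,(Meroyx,(Cyaninus,Merois))).
The clade {Cyaninus, Merois, Meroyx} is supported by fruit dehiscent: its derived state '1' occurs in exactly those taxa and in no other taxon (including the outgroup).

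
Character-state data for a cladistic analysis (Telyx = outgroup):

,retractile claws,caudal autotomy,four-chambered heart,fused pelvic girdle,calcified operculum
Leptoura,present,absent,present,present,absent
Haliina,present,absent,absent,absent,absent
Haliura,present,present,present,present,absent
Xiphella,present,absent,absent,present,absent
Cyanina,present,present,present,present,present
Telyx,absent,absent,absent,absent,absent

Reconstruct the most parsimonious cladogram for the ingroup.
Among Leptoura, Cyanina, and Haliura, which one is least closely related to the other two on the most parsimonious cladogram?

The outgroup has state 'absent' for every character, so 'present' is the derived state throughout.
retractile claws (derived state 'present') is shared by all ingroup taxa — unites the whole ingroup.
Only Cyanina and Haliura show the derived state 'present' for caudal autotomy, supporting them as a clade.
four-chambered heart (derived state 'present') is shared by Cyanina, Haliura, and Leptoura — a synapomorphy uniting that clade.
fused pelvic girdle: derived state 'present' in Cyanina, Haliura, Leptoura, and Xiphella only — synapomorphy for {Cyanina, Haliura, Leptoura, Xiphella}.
calcified operculum (derived state 'present') is unique to Cyanina (autapomorphy; uninformative for grouping).
Most parsimonious ingroup topology: (Haliina,((Leptoura,(Haliura,Cyanina)),Xiphella)).
Haliura and Cyanina share a more recent common ancestor with each other than either does with Leptoura, so Leptoura is the least closely related of the three.

Leptoura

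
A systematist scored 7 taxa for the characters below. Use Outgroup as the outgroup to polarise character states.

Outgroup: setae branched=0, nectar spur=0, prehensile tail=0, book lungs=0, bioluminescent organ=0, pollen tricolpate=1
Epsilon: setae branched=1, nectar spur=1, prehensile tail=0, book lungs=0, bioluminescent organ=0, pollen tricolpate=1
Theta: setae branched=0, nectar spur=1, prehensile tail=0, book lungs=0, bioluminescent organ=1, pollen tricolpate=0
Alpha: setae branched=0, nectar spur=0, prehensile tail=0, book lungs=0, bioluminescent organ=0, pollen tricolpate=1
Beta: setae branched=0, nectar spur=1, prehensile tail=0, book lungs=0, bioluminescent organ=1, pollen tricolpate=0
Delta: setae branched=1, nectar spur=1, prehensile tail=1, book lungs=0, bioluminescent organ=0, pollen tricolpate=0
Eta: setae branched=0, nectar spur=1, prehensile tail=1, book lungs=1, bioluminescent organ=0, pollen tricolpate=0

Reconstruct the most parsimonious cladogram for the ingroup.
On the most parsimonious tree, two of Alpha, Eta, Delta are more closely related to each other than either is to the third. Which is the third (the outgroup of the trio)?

Alpha

Character polarity is set by the outgroup: the derived state is whichever differs from the outgroup's state, so for pollen tricolpate the derived state is '0', and for the remaining characters it is '1'.
setae branched (state '1') occurs in Delta and Epsilon but conflicts with the nesting implied by the other characters — most parsimoniously interpreted as homoplasy.
nectar spur: derived state '1' in Beta, Delta, Epsilon, Eta, and Theta only — synapomorphy for {Beta, Delta, Epsilon, Eta, Theta}.
Only Delta and Eta show the derived state '1' for prehensile tail, supporting them as a clade.
book lungs (derived state '1') is unique to Eta (autapomorphy; uninformative for grouping).
bioluminescent organ (derived state '1') is shared by Beta and Theta — a synapomorphy uniting that clade.
Only Beta, Delta, Eta, and Theta show the derived state '0' for pollen tricolpate, supporting them as a clade.
Most parsimonious ingroup topology: ((Epsilon,((Theta,Beta),(Delta,Eta))),Alpha).
Eta and Delta share a more recent common ancestor with each other than either does with Alpha, so Alpha is the least closely related of the three.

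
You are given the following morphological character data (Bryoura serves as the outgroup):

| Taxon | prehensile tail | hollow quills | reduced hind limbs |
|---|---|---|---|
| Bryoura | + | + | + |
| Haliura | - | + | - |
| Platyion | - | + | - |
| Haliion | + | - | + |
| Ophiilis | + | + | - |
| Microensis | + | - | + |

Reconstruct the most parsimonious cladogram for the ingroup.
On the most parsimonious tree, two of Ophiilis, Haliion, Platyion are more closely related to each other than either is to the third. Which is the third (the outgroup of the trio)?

The outgroup has state '+' for every character, so '-' is the derived state throughout.
prehensile tail: derived state '-' in Haliura and Platyion only — synapomorphy for {Haliura, Platyion}.
hollow quills: derived state '-' in Haliion and Microensis only — synapomorphy for {Haliion, Microensis}.
reduced hind limbs: derived state '-' in Haliura, Ophiilis, and Platyion only — synapomorphy for {Haliura, Ophiilis, Platyion}.
Most parsimonious ingroup topology: (((Haliura,Platyion),Ophiilis),(Haliion,Microensis)).
Ophiilis and Platyion share a more recent common ancestor with each other than either does with Haliion, so Haliion is the least closely related of the three.

Haliion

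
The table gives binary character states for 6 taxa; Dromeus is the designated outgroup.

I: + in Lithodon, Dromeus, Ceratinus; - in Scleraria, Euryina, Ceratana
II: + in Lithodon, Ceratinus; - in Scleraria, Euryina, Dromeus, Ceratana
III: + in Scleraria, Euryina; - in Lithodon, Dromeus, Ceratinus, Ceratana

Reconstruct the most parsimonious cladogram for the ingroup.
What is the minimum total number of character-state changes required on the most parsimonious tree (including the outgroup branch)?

3

Character polarity is set by the outgroup: the derived state is whichever differs from the outgroup's state, so for I the derived state is '-', and for the remaining characters it is '+'.
Only Ceratana, Euryina, and Scleraria show the derived state '-' for I, supporting them as a clade.
II (derived state '+') is shared by Ceratinus and Lithodon — a synapomorphy uniting that clade.
III: derived state '+' in Euryina and Scleraria only — synapomorphy for {Euryina, Scleraria}.
Most parsimonious ingroup topology: ((Ceratinus,Lithodon),(Ceratana,(Euryina,Scleraria))).
Changes per character on this tree: I: 1; II: 1; III: 1.
Total = 3.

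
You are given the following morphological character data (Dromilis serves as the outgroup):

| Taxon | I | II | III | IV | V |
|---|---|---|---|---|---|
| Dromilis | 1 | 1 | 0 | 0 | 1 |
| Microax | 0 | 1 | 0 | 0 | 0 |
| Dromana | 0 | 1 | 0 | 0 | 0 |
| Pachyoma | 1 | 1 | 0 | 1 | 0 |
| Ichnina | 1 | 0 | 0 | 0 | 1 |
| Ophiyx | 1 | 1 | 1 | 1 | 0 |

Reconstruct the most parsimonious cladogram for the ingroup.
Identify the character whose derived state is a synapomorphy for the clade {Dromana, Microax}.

I

Character polarity is set by the outgroup: the derived state is whichever differs from the outgroup's state, so for I, II, V the derived state is '0', and for the remaining characters it is '1'.
Only Dromana and Microax show the derived state '0' for I, supporting them as a clade.
II: derived state '0' in Ichnina only — an autapomorphy, so it tells us nothing about relationships among taxa.
III (derived state '1') is unique to Ophiyx (autapomorphy; uninformative for grouping).
IV (derived state '1') is shared by Ophiyx and Pachyoma — a synapomorphy uniting that clade.
V (derived state '0') is shared by Dromana, Microax, Ophiyx, and Pachyoma — a synapomorphy uniting that clade.
Most parsimonious ingroup topology: (((Microax,Dromana),(Pachyoma,Ophiyx)),Ichnina).
The clade {Dromana, Microax} is supported by I: its derived state '0' occurs in exactly those taxa and in no other taxon (including the outgroup).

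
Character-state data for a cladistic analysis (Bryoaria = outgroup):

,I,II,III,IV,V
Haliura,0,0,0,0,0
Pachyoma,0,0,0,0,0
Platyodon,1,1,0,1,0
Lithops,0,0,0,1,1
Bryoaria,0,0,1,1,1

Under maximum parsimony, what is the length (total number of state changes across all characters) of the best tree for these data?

Character polarity is set by the outgroup: the derived state is whichever differs from the outgroup's state, so for III, IV, V the derived state is '0', and for the remaining characters it is '1'.
I (derived state '1') is unique to Platyodon (autapomorphy; uninformative for grouping).
II (derived state '1') is unique to Platyodon (autapomorphy; uninformative for grouping).
All ingroup taxa share the derived state '0' for III; it defines the ingroup but does not resolve relationships within it.
IV (derived state '0') is shared by Haliura and Pachyoma — a synapomorphy uniting that clade.
V: derived state '0' in Haliura, Pachyoma, and Platyodon only — synapomorphy for {Haliura, Pachyoma, Platyodon}.
Most parsimonious ingroup topology: ((Platyodon,(Pachyoma,Haliura)),Lithops).
Changes per character on this tree: I: 1; II: 1; III: 1; IV: 1; V: 1.
Total = 5.

5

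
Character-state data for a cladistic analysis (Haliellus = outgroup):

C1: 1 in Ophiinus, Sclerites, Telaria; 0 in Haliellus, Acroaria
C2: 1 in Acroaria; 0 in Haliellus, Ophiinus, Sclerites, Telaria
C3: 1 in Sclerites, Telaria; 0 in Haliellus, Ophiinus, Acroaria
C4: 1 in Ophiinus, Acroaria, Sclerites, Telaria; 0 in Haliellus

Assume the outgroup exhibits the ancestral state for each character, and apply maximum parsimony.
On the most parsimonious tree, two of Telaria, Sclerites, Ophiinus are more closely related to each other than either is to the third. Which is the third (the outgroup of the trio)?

Ophiinus

The outgroup has state '0' for every character, so '1' is the derived state throughout.
C1 (derived state '1') is shared by Ophiinus, Sclerites, and Telaria — a synapomorphy uniting that clade.
C2: derived state '1' in Acroaria only — an autapomorphy, so it tells us nothing about relationships among taxa.
Only Sclerites and Telaria show the derived state '1' for C3, supporting them as a clade.
All ingroup taxa share the derived state '1' for C4; it defines the ingroup but does not resolve relationships within it.
Most parsimonious ingroup topology: ((Ophiinus,(Sclerites,Telaria)),Acroaria).
Telaria and Sclerites share a more recent common ancestor with each other than either does with Ophiinus, so Ophiinus is the least closely related of the three.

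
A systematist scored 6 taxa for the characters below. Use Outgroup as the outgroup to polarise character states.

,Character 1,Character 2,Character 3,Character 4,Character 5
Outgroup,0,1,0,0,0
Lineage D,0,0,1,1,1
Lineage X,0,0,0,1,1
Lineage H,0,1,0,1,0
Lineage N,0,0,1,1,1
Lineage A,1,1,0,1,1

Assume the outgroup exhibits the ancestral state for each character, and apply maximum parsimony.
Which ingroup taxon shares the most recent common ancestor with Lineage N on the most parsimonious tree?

Lineage D

Character polarity is set by the outgroup: the derived state is whichever differs from the outgroup's state, so for Character 2 the derived state is '0', and for the remaining characters it is '1'.
Character 1: derived state '1' in Lineage A only — an autapomorphy, so it tells us nothing about relationships among taxa.
Only Lineage D, Lineage N, and Lineage X show the derived state '0' for Character 2, supporting them as a clade.
Character 3 (derived state '1') is shared by Lineage D and Lineage N — a synapomorphy uniting that clade.
All ingroup taxa share the derived state '1' for Character 4; it defines the ingroup but does not resolve relationships within it.
Character 5: derived state '1' in Lineage A, Lineage D, Lineage N, and Lineage X only — synapomorphy for {Lineage A, Lineage D, Lineage N, Lineage X}.
Most parsimonious ingroup topology: ((((Lineage D,Lineage N),Lineage X),Lineage A),Lineage H).
Lineage N and Lineage D form a cherry on this tree, so they are sister taxa.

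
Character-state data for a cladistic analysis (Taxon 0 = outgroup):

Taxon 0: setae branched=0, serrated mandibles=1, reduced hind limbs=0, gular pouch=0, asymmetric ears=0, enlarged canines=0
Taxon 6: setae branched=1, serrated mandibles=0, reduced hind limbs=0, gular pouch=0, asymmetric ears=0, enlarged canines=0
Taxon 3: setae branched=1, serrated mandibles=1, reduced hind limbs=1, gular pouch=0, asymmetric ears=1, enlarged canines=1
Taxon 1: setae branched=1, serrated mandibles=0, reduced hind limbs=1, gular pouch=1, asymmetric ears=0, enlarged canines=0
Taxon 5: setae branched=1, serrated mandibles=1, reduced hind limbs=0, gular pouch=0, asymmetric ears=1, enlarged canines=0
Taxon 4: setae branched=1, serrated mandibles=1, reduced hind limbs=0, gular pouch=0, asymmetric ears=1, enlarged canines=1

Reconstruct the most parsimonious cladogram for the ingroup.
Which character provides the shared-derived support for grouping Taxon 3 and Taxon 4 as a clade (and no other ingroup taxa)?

Character polarity is set by the outgroup: the derived state is whichever differs from the outgroup's state, so for serrated mandibles the derived state is '0', and for the remaining characters it is '1'.
setae branched (derived state '1') is shared by all ingroup taxa — unites the whole ingroup.
serrated mandibles: derived state '0' in Taxon 1 and Taxon 6 only — synapomorphy for {Taxon 1, Taxon 6}.
reduced hind limbs groups Taxon 1 and Taxon 3, which is incompatible with the clades supported by the remaining characters; treating it as convergent (homoplasy) costs fewer steps than any alternative tree.
gular pouch: derived state '1' in Taxon 1 only — an autapomorphy, so it tells us nothing about relationships among taxa.
asymmetric ears: derived state '1' in Taxon 3, Taxon 4, and Taxon 5 only — synapomorphy for {Taxon 3, Taxon 4, Taxon 5}.
Only Taxon 3 and Taxon 4 show the derived state '1' for enlarged canines, supporting them as a clade.
Most parsimonious ingroup topology: ((Taxon 6,Taxon 1),((Taxon 3,Taxon 4),Taxon 5)).
The clade {Taxon 3, Taxon 4} is supported by enlarged canines: its derived state '1' occurs in exactly those taxa and in no other taxon (including the outgroup).

enlarged canines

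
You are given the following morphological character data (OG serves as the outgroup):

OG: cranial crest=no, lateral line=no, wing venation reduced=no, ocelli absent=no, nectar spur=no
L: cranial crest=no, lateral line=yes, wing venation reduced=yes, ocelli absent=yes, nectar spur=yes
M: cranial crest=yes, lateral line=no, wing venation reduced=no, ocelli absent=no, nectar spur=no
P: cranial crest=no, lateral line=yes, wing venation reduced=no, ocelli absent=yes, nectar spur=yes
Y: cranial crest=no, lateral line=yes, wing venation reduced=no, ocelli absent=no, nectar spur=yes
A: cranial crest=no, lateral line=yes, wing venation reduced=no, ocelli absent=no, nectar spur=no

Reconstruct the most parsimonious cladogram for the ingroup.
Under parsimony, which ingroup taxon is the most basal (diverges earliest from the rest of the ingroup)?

The outgroup has state 'no' for every character, so 'yes' is the derived state throughout.
cranial crest: derived state 'yes' in M only — an autapomorphy, so it tells us nothing about relationships among taxa.
Only A, L, P, and Y show the derived state 'yes' for lateral line, supporting them as a clade.
wing venation reduced (derived state 'yes') is unique to L (autapomorphy; uninformative for grouping).
ocelli absent: derived state 'yes' in L and P only — synapomorphy for {L, P}.
nectar spur (derived state 'yes') is shared by L, P, and Y — a synapomorphy uniting that clade.
Most parsimonious ingroup topology: (M,((Y,(L,P)),A)).
M is sister to the clade containing all other ingroup taxa, so it is the earliest-diverging (most basal) ingroup lineage.

M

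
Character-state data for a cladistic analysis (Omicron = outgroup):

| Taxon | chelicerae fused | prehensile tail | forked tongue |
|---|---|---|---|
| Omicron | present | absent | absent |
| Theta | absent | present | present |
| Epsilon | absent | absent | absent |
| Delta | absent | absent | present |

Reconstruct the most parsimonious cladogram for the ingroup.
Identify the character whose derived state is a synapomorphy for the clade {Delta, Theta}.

Character polarity is set by the outgroup: the derived state is whichever differs from the outgroup's state, so for chelicerae fused the derived state is 'absent', and for the remaining characters it is 'present'.
chelicerae fused (derived state 'absent') is shared by all ingroup taxa — unites the whole ingroup.
prehensile tail: derived state 'present' in Theta only — an autapomorphy, so it tells us nothing about relationships among taxa.
forked tongue: derived state 'present' in Delta and Theta only — synapomorphy for {Delta, Theta}.
Most parsimonious ingroup topology: ((Theta,Delta),Epsilon).
The clade {Delta, Theta} is supported by forked tongue: its derived state 'present' occurs in exactly those taxa and in no other taxon (including the outgroup).

forked tongue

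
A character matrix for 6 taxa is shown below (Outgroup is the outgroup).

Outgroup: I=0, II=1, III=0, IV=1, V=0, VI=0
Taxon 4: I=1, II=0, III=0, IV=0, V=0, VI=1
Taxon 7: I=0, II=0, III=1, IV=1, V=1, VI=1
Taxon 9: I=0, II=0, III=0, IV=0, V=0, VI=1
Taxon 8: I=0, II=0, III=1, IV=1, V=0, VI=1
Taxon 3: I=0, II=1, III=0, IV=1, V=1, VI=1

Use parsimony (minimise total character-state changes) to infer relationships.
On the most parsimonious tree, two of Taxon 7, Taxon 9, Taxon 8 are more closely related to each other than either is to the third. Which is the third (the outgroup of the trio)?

Character polarity is set by the outgroup: the derived state is whichever differs from the outgroup's state, so for II, IV the derived state is '0', and for the remaining characters it is '1'.
I (derived state '1') is unique to Taxon 4 (autapomorphy; uninformative for grouping).
Only Taxon 4, Taxon 7, Taxon 8, and Taxon 9 show the derived state '0' for II, supporting them as a clade.
Only Taxon 7 and Taxon 8 show the derived state '1' for III, supporting them as a clade.
Only Taxon 4 and Taxon 9 show the derived state '0' for IV, supporting them as a clade.
V (state '1') occurs in Taxon 3 and Taxon 7 but conflicts with the nesting implied by the other characters — most parsimoniously interpreted as homoplasy.
All ingroup taxa share the derived state '1' for VI; it defines the ingroup but does not resolve relationships within it.
Most parsimonious ingroup topology: (((Taxon 4,Taxon 9),(Taxon 7,Taxon 8)),Taxon 3).
Taxon 7 and Taxon 8 share a more recent common ancestor with each other than either does with Taxon 9, so Taxon 9 is the least closely related of the three.

Taxon 9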